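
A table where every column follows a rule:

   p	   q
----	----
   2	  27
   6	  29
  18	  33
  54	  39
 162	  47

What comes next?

Column p: 2, 6, 18, 54, 162 → 486 (×3 each step).
Column q: 27, 29, 33, 39, 47 → 57 (differences are 2, 4, 6, … (increasing by 2 each time)).
Putting it together: 486  57.

486  57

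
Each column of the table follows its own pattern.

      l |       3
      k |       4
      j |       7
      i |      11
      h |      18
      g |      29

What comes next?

Letter: letters move back 1 place in the alphabet; l, k, j, i, h, g → f.
Second component — each term is the sum of the two before it: 3, 4, 7, 11, 18, 29 → 47.
Putting it together: f  47.

f  47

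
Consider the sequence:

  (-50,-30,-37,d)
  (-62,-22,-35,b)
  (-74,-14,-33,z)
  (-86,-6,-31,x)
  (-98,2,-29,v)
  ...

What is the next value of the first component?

-110

First component: −12 each step, so -50, -62, -74, -86, -98 → -110.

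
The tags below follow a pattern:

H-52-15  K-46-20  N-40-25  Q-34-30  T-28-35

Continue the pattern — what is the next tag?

Letter — letters move forward 3 places in the alphabet: H, K, N, Q, T → W.
For the second component, −6 each step: 52, 46, 40, 34, 28 → 22.
Third component: 15, 20, 25, 30, 35 → 40 (+5 each step).
Combining the parts gives W-22-40.

W-22-40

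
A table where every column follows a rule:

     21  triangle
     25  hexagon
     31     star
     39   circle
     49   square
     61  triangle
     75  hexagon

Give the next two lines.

91  star; 109  circle

First component: 21, 25, 31, 39, 49, 61, 75 → 91 → 109 (differences are 4, 6, 8, … (increasing by 2 each time)).
Shape: triangle, hexagon, star, circle, square, triangle, hexagon → star → circle (repeats triangle → hexagon → star → circle → square).
Putting the parts together: 91  star and then 109  circle.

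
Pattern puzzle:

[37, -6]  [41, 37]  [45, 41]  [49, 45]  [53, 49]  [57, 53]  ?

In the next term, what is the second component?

First component: +4 each step, so 37, 41, 45, 49, 53, 57 → 61.
Second component goes -6, 37, 41, 45, 49, 53 → 57 (always the previous value of the first component).

57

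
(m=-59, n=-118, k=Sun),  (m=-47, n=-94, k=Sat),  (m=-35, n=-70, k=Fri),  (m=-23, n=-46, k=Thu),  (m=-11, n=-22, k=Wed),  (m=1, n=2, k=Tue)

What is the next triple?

(m=13, n=26, k=Mon)

M goes -59, -47, -35, -23, -11, 1 → 13 (+12 each step).
N goes -118, -94, -70, -46, -22, 2 → 26 (always 2 × the m).
K: runs backward through the weekdays Mon→Sun, so Sun, Sat, Fri, Thu, Wed, Tue → Mon.
Combining the parts gives (m=13, n=26, k=Mon).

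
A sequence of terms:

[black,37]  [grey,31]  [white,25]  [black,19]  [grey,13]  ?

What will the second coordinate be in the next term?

7

Second coordinate: 37, 31, 25, 19, 13 → 7 (−6 each step).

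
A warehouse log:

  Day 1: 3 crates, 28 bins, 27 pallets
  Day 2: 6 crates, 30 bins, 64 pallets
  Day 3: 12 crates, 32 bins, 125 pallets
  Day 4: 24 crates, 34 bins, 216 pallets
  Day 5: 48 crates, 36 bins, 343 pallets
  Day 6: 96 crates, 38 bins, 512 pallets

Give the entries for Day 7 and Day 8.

192 crates, 40 bins, 729 pallets; 384 crates, 42 bins, 1000 pallets

Crates: ×2 each step; 3, 6, 12, 24, 48, 96 → 192 → 384.
Bins — +2 each step: 28, 30, 32, 34, 36, 38 → 40 → 42.
Pallets goes 27, 64, 125, 216, 343, 512 → 729 → 1000 (perfect cubes: 3³, 4³, 5³, …).
So the next two rows are 192 crates, 40 bins, 729 pallets and 384 crates, 42 bins, 1000 pallets.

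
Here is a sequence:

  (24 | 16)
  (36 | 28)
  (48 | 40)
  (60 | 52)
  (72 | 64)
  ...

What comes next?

(84 | 76)

For the first component, +12 each step: 24, 36, 48, 60, 72 → 84.
For the second component, always 8 less than the first component: 16, 28, 40, 52, 64 → 76.
So the next tuple is (84 | 76).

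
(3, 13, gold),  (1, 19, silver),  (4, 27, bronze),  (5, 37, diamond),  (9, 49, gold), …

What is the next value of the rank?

For the rank, repeats gold → silver → bronze → diamond: gold, silver, bronze, diamond, gold → silver.

silver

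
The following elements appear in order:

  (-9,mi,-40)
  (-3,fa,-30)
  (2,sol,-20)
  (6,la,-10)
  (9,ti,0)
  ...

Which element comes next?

First part goes -9, -3, 2, 6, 9 → 11 (differences are 6, 5, 4, … (decreasing by 1 each time)).
For the note, runs through the solfège scale do→ti: mi, fa, sol, la, ti → do.
Third part: -40, -30, -20, -10, 0 → 10 (+10 each step).
Combining the parts gives (11,do,10).

(11,do,10)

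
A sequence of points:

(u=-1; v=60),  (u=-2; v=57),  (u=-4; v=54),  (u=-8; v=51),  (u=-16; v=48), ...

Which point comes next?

(u=-32; v=45)

U goes -1, -2, -4, -8, -16 → -32 (×2 each step).
V: −3 each step; 60, 57, 54, 51, 48 → 45.
So the next point is (u=-32; v=45).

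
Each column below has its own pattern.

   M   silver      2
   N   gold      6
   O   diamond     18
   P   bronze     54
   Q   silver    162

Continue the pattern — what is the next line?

R  gold  486

Letter: M, N, O, P, Q → R (letters move forward 1 place in the alphabet).
Rank: silver, gold, diamond, bronze, silver → gold (repeats silver → gold → diamond → bronze).
Third component goes 2, 6, 18, 54, 162 → 486 (×3 each step).
So the next line is R  gold  486.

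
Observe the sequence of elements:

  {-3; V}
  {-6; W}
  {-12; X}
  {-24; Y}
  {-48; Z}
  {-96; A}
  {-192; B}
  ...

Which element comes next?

{-384; C}

First slot goes -3, -6, -12, -24, -48, -96, -192 → -384 (×2 each step).
For the letter, letters move forward 1 place in the alphabet, wrapping Z→A: V, W, X, Y, Z, A, B → C.
Combining the parts gives {-384; C}.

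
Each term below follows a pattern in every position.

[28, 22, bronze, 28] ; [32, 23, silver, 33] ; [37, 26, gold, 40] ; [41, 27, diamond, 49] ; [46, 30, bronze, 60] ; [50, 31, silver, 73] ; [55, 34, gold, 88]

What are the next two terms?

For the first part, alternating steps +4, +5, +4, +5, …: 28, 32, 37, 41, 46, 50, 55 → 59 → 64.
Second part — alternating steps +1, +3, +1, +3, …: 22, 23, 26, 27, 30, 31, 34 → 35 → 38.
Rank goes bronze, silver, gold, diamond, bronze, silver, gold → diamond → bronze (repeats bronze → silver → gold → diamond).
Fourth part — differences are 5, 7, 9, … (increasing by 2 each time): 28, 33, 40, 49, 60, 73, 88 → 105 → 124.
Putting the parts together: [59, 35, diamond, 105] and then [64, 38, bronze, 124].

[59, 35, diamond, 105], [64, 38, bronze, 124]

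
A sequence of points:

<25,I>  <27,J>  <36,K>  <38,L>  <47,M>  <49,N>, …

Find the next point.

For the first coordinate, alternating steps +2, +9, +2, +9, …: 25, 27, 36, 38, 47, 49 → 58.
Letter: I, J, K, L, M, N → O (letters move forward 1 place in the alphabet).
So the next point is <58,O>.

<58,O>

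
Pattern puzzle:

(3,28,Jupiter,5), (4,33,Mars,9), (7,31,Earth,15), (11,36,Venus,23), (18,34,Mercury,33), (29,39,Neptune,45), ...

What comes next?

First value goes 3, 4, 7, 11, 18, 29 → 47 (each term is the sum of the two before it).
Second value: 28, 33, 31, 36, 34, 39 → 37 (alternating steps +5, −2, +5, −2, …).
Planet goes Jupiter, Mars, Earth, Venus, Mercury, Neptune → Uranus (runs backward through the planets Mercury→Neptune).
Fourth value — differences are 4, 6, 8, … (increasing by 2 each time): 5, 9, 15, 23, 33, 45 → 59.
Combining the parts gives (47,37,Uranus,59).

(47,37,Uranus,59)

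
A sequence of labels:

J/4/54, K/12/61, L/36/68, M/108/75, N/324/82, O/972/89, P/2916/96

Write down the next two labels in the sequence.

Letter: letters move forward 1 place in the alphabet; J, K, L, M, N, O, P → Q → R.
Second component: 4, 12, 36, 108, 324, 972, 2916 → 8748 → 26244 (×3 each step).
Third component — +7 each step: 54, 61, 68, 75, 82, 89, 96 → 103 → 110.
Putting the parts together: Q/8748/103 and then R/26244/110.

Q/8748/103 then R/26244/110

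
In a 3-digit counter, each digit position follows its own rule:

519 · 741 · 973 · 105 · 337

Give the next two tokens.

First digit: +2 each step, mod 10, so 5, 7, 9, 1, 3 → 5 → 7.
Second digit: +3 each step, mod 10; 1, 4, 7, 0, 3 → 6 → 9.
Third digit goes 9, 1, 3, 5, 7 → 9 → 1 (+2 each step, mod 10).
So the next two tokens are 569 and 791.

569 then 791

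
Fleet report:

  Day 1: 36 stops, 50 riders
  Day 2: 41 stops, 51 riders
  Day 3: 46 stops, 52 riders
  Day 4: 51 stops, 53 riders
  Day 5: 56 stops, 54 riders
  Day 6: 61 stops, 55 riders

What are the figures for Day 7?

Stops goes 36, 41, 46, 51, 56, 61 → 66 (+5 each step).
Riders goes 50, 51, 52, 53, 54, 55 → 56 (+1 each step).
Putting it together: 66 stops, 56 riders.

66 stops, 56 riders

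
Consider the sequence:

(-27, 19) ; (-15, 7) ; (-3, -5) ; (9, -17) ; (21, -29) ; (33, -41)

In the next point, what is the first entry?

First entry: +12 each step; -27, -15, -3, 9, 21, 33 → 45.

45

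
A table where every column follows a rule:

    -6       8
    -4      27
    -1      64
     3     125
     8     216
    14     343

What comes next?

21  512

First component — differences are 2, 3, 4, … (increasing by 1 each time): -6, -4, -1, 3, 8, 14 → 21.
Second component: perfect cubes: 2³, 3³, 4³, …, so 8, 27, 64, 125, 216, 343 → 512.
Combining the parts gives 21  512.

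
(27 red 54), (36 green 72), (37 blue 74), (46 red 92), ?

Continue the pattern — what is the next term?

First component: alternating steps +9, +1, +9, +1, …; 27, 36, 37, 46 → 47.
Colour: repeats red → green → blue, so red, green, blue, red → green.
Third component goes 54, 72, 74, 92 → 94 (always 2 × the first component).
So the next term is (47 green 94).

(47 green 94)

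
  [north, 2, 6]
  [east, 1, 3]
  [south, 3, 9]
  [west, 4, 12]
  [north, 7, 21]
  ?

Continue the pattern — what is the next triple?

[east, 11, 33]

Direction: north, east, south, west, north → east (repeats north → east → south → west).
Second coordinate: each term is the sum of the two before it; 2, 1, 3, 4, 7 → 11.
Third coordinate: 6, 3, 9, 12, 21 → 33 (always 3 × the second coordinate).
Combining the parts gives [east, 11, 33].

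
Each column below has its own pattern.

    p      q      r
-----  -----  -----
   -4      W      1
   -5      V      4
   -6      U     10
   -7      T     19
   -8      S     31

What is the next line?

-9  R  46

Column p: −1 each step; -4, -5, -6, -7, -8 → -9.
Column q: W, V, U, T, S → R (letters move back 1 place in the alphabet).
Column r: 1, 4, 10, 19, 31 → 46 (differences are 3, 6, 9, … (increasing by 3 each time)).
Putting it together: -9  R  46.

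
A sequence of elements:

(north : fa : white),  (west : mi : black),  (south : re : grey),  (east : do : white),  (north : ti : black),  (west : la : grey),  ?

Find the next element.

(south : sol : white)

For the direction, repeats north → west → south → east: north, west, south, east, north, west → south.
Note goes fa, mi, re, do, ti, la → sol (runs backward through the solfège scale do→ti).
Shade — repeats white → black → grey: white, black, grey, white, black, grey → white.
Combining the parts gives (south : sol : white).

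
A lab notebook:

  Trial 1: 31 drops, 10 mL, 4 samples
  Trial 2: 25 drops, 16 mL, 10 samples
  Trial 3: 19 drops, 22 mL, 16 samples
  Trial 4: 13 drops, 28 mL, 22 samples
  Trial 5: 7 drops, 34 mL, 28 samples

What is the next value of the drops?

1

Drops goes 31, 25, 19, 13, 7 → 1 (−6 each step).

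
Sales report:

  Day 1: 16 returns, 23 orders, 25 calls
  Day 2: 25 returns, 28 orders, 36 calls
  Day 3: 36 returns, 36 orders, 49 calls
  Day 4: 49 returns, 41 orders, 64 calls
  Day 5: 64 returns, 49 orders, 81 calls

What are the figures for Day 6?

81 returns, 54 orders, 100 calls

Returns: 16, 25, 36, 49, 64 → 81 (perfect squares: 4², 5², 6², …).
For the orders, alternating steps +5, +8, +5, +8, …: 23, 28, 36, 41, 49 → 54.
Calls goes 25, 36, 49, 64, 81 → 100 (perfect squares: 5², 6², 7², …).
Combining the parts gives 81 returns, 54 orders, 100 calls.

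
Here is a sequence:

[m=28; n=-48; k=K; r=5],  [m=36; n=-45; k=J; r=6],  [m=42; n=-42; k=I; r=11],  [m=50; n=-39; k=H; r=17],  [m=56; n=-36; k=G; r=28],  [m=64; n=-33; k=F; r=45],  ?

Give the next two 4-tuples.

M goes 28, 36, 42, 50, 56, 64 → 70 → 78 (alternating steps +8, +6, +8, +6, …).
N goes -48, -45, -42, -39, -36, -33 → -30 → -27 (+3 each step).
K: letters move back 1 place in the alphabet; K, J, I, H, G, F → E → D.
For the r, each term is the sum of the two before it: 5, 6, 11, 17, 28, 45 → 73 → 118.
So the next two 4-tuples are [m=70; n=-30; k=E; r=73] and [m=78; n=-27; k=D; r=118].

[m=70; n=-30; k=E; r=73], [m=78; n=-27; k=D; r=118]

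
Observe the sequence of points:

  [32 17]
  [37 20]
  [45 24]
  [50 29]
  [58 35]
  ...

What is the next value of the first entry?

63

For the first entry, alternating steps +5, +8, +5, +8, …: 32, 37, 45, 50, 58 → 63.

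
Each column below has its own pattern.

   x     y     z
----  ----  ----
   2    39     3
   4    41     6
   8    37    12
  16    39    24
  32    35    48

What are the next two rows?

Column x: 2, 4, 8, 16, 32 → 64 → 128 (×2 each step).
Column y: 39, 41, 37, 39, 35 → 37 → 33 (alternating steps +2, −4, +2, −4, …).
Column z: ×2 each step; 3, 6, 12, 24, 48 → 96 → 192.
So the next two rows are 64  37  96 and 128  33  192.

64  37  96; 128  33  192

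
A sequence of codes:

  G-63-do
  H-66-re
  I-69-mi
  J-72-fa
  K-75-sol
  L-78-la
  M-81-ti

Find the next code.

N-84-do

Letter — letters move forward 1 place in the alphabet: G, H, I, J, K, L, M → N.
For the second component, +3 each step: 63, 66, 69, 72, 75, 78, 81 → 84.
Note: runs through the solfège scale do→ti; do, re, mi, fa, sol, la, ti → do.
Combining the parts gives N-84-do.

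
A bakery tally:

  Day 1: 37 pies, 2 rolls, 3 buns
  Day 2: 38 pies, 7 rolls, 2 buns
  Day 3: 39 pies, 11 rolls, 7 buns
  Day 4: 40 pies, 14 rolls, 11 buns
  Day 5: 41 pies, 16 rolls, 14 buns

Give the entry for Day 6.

42 pies, 17 rolls, 16 buns

Pies: 37, 38, 39, 40, 41 → 42 (+1 each step).
Rolls — differences are 5, 4, 3, … (decreasing by 1 each time): 2, 7, 11, 14, 16 → 17.
Buns: always the previous value of the rolls, so 3, 2, 7, 11, 14 → 16.
So the next row is 42 pies, 17 rolls, 16 buns.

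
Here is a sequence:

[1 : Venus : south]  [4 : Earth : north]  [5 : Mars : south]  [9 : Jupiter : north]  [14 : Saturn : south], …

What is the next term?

[23 : Uranus : north]

First coordinate: each term is the sum of the two before it, so 1, 4, 5, 9, 14 → 23.
For the planet, runs through the planets Mercury→Neptune: Venus, Earth, Mars, Jupiter, Saturn → Uranus.
Direction — alternates south ↔ north: south, north, south, north, south → north.
Putting it together: [23 : Uranus : north].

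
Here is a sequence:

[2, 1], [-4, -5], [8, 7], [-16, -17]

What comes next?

First coordinate: ×(-2) each step, so 2, -4, 8, -16 → 32.
Second coordinate goes 1, -5, 7, -17 → 31 (always 1 less than the first coordinate).
Combining the parts gives [32, 31].

[32, 31]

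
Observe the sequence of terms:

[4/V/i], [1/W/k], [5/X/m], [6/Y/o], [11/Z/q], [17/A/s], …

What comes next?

First component — each term is the sum of the two before it: 4, 1, 5, 6, 11, 17 → 28.
For the first letter, letters move forward 1 place in the alphabet, wrapping Z→A: V, W, X, Y, Z, A → B.
Second letter: letters move forward 2 places in the alphabet, so i, k, m, o, q, s → u.
Combining the parts gives [28/B/u].

[28/B/u]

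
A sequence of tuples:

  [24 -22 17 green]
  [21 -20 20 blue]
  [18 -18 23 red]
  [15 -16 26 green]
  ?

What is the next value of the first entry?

First entry: −3 each step, so 24, 21, 18, 15 → 12.

12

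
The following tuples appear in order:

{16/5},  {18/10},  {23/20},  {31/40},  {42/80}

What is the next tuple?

{56/160}

For the first entry, differences are 2, 5, 8, … (increasing by 3 each time): 16, 18, 23, 31, 42 → 56.
Second entry: ×2 each step; 5, 10, 20, 40, 80 → 160.
Putting it together: {56/160}.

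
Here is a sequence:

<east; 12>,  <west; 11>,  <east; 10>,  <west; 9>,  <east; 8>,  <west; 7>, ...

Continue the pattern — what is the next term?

<east; 6>

Direction: alternates east ↔ west, so east, west, east, west, east, west → east.
Second value: −1 each step; 12, 11, 10, 9, 8, 7 → 6.
Combining the parts gives <east; 6>.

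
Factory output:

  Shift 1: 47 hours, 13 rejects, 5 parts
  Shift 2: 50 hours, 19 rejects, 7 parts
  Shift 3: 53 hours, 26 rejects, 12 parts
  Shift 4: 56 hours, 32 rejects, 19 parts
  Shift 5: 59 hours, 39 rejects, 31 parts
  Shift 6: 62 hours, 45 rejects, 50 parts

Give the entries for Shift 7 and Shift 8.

Hours — +3 each step: 47, 50, 53, 56, 59, 62 → 65 → 68.
Rejects: 13, 19, 26, 32, 39, 45 → 52 → 58 (alternating steps +6, +7, +6, +7, …).
Parts goes 5, 7, 12, 19, 31, 50 → 81 → 131 (each term is the sum of the two before it).
So the next two records are 65 hours, 52 rejects, 81 parts and 68 hours, 58 rejects, 131 parts.

65 hours, 52 rejects, 81 parts; 68 hours, 58 rejects, 131 parts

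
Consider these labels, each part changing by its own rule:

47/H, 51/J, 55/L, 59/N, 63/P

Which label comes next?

67/R

First component goes 47, 51, 55, 59, 63 → 67 (+4 each step).
For the letter, letters move forward 2 places in the alphabet: H, J, L, N, P → R.
Combining the parts gives 67/R.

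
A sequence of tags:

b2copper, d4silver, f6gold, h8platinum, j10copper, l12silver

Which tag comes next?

n14gold

Letter goes b, d, f, h, j, l → n (letters move forward 2 places in the alphabet).
For the second component, +2 each step: 2, 4, 6, 8, 10, 12 → 14.
Metal goes copper, silver, gold, platinum, copper, silver → gold (repeats copper → silver → gold → platinum).
Putting it together: n14gold.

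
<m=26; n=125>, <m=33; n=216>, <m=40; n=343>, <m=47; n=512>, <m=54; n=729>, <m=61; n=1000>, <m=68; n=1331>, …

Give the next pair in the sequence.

For the m, +7 each step: 26, 33, 40, 47, 54, 61, 68 → 75.
N: perfect cubes: 5³, 6³, 7³, …; 125, 216, 343, 512, 729, 1000, 1331 → 1728.
Putting it together: <m=75; n=1728>.

<m=75; n=1728>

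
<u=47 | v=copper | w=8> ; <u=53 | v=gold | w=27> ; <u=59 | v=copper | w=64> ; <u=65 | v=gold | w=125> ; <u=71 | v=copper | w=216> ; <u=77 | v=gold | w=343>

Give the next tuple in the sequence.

U: +6 each step, so 47, 53, 59, 65, 71, 77 → 83.
V goes copper, gold, copper, gold, copper, gold → copper (alternates copper ↔ gold).
For the w, perfect cubes: 2³, 3³, 4³, …: 8, 27, 64, 125, 216, 343 → 512.
Combining the parts gives <u=83 | v=copper | w=512>.

<u=83 | v=copper | w=512>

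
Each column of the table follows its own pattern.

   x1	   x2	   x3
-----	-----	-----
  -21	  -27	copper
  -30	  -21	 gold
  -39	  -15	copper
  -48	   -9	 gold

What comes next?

-57  -3  copper

Column x1 — −9 each step: -21, -30, -39, -48 → -57.
Column x2 — +6 each step: -27, -21, -15, -9 → -3.
Column x3: alternates copper ↔ gold, so copper, gold, copper, gold → copper.
Combining the parts gives -57  -3  copper.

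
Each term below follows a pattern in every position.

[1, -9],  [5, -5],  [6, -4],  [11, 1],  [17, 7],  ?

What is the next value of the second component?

First component: each term is the sum of the two before it; 1, 5, 6, 11, 17 → 28.
Second component: always 10 less than the first component, so -9, -5, -4, 1, 7 → 18.

18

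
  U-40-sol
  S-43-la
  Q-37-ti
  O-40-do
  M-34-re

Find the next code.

Letter: letters move back 2 places in the alphabet, so U, S, Q, O, M → K.
For the second component, alternating steps +3, −6, +3, −6, …: 40, 43, 37, 40, 34 → 37.
For the note, runs through the solfège scale do→ti: sol, la, ti, do, re → mi.
Putting it together: K-37-mi.

K-37-mi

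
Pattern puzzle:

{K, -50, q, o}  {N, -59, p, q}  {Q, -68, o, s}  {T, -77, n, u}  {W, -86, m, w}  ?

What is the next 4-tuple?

First letter: letters move forward 3 places in the alphabet, so K, N, Q, T, W → Z.
Second component: −9 each step, so -50, -59, -68, -77, -86 → -95.
For the second letter, letters move back 1 place in the alphabet: q, p, o, n, m → l.
Third letter: letters move forward 2 places in the alphabet, so o, q, s, u, w → y.
Putting it together: {Z, -95, l, y}.

{Z, -95, l, y}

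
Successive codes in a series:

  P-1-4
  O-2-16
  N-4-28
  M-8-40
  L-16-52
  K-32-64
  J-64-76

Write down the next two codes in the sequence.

For the letter, letters move back 1 place in the alphabet: P, O, N, M, L, K, J → I → H.
Second component goes 1, 2, 4, 8, 16, 32, 64 → 128 → 256 (×2 each step).
Third component: +12 each step, so 4, 16, 28, 40, 52, 64, 76 → 88 → 100.
So the next two codes are I-128-88 and H-256-100.

I-128-88 then H-256-100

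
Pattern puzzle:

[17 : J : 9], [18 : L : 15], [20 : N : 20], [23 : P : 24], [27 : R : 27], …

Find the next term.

First component: differences are 1, 2, 3, … (increasing by 1 each time), so 17, 18, 20, 23, 27 → 32.
Letter: J, L, N, P, R → T (letters move forward 2 places in the alphabet).
Third component goes 9, 15, 20, 24, 27 → 29 (differences are 6, 5, 4, … (decreasing by 1 each time)).
Putting it together: [32 : T : 29].

[32 : T : 29]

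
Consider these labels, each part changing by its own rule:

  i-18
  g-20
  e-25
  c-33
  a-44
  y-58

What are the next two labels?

w-75, u-95

Letter — letters move back 2 places in the alphabet, wrapping A→Z: i, g, e, c, a, y → w → u.
Second component: 18, 20, 25, 33, 44, 58 → 75 → 95 (differences are 2, 5, 8, … (increasing by 3 each time)).
Putting the parts together: w-75 and then u-95.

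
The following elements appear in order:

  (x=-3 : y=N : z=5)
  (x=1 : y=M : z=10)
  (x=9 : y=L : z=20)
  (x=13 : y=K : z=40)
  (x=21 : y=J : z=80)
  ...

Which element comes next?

X: alternating steps +4, +8, +4, +8, …, so -3, 1, 9, 13, 21 → 25.
Y: letters move back 1 place in the alphabet; N, M, L, K, J → I.
Z goes 5, 10, 20, 40, 80 → 160 (×2 each step).
So the next element is (x=25 : y=I : z=160).

(x=25 : y=I : z=160)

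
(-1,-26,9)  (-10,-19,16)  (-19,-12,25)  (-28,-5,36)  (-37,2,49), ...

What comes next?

First coordinate: −9 each step; -1, -10, -19, -28, -37 → -46.
Second coordinate: +7 each step; -26, -19, -12, -5, 2 → 9.
For the third coordinate, perfect squares: 3², 4², 5², …: 9, 16, 25, 36, 49 → 64.
Putting it together: (-46,9,64).

(-46,9,64)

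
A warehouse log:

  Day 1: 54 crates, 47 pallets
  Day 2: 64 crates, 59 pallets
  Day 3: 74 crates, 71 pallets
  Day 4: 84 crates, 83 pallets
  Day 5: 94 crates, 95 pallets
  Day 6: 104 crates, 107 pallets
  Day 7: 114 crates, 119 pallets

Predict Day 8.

Crates: +10 each step; 54, 64, 74, 84, 94, 104, 114 → 124.
Pallets: +12 each step, so 47, 59, 71, 83, 95, 107, 119 → 131.
So the next line is 124 crates, 131 pallets.

124 crates, 131 pallets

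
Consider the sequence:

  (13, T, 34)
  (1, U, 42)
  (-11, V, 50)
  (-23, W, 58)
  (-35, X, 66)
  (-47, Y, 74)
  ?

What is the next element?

First coordinate: −12 each step, so 13, 1, -11, -23, -35, -47 → -59.
Letter goes T, U, V, W, X, Y → Z (letters move forward 1 place in the alphabet).
For the third coordinate, +8 each step: 34, 42, 50, 58, 66, 74 → 82.
Combining the parts gives (-59, Z, 82).

(-59, Z, 82)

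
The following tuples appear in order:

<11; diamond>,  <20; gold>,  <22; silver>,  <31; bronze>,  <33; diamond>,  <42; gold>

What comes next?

For the first coordinate, alternating steps +9, +2, +9, +2, …: 11, 20, 22, 31, 33, 42 → 44.
For the rank, repeats diamond → gold → silver → bronze: diamond, gold, silver, bronze, diamond, gold → silver.
So the next tuple is <44; silver>.

<44; silver>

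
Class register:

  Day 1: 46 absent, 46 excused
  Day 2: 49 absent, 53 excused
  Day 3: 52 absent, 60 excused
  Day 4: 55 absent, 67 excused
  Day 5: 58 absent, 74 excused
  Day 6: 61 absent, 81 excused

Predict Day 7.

64 absent, 88 excused

Absent goes 46, 49, 52, 55, 58, 61 → 64 (+3 each step).
Excused goes 46, 53, 60, 67, 74, 81 → 88 (+7 each step).
Combining the parts gives 64 absent, 88 excused.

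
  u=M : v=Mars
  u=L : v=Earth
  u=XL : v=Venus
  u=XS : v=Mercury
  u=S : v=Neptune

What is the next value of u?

U — runs through clothing sizes XS→XL: M, L, XL, XS, S → M.

M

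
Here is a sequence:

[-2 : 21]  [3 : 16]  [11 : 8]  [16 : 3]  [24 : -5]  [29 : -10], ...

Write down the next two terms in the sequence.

For the first entry, alternating steps +5, +8, +5, +8, …: -2, 3, 11, 16, 24, 29 → 37 → 42.
Second entry: together with the first entry always sums to 19, so 21, 16, 8, 3, -5, -10 → -18 → -23.
Putting the parts together: [37 : -18] and then [42 : -23].

[37 : -18], [42 : -23]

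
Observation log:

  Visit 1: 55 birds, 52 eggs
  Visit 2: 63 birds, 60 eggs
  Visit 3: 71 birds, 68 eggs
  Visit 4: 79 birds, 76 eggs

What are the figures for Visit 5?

87 birds, 84 eggs

Birds goes 55, 63, 71, 79 → 87 (+8 each step).
Eggs: always 3 less than the birds, so 52, 60, 68, 76 → 84.
Putting it together: 87 birds, 84 eggs.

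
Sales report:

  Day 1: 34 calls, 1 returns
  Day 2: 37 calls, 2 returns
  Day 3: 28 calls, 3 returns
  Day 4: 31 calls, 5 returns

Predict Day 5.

Calls: alternating steps +3, −9, +3, −9, …, so 34, 37, 28, 31 → 22.
Returns — each term is the sum of the two before it: 1, 2, 3, 5 → 8.
So the next row is 22 calls, 8 returns.

22 calls, 8 returns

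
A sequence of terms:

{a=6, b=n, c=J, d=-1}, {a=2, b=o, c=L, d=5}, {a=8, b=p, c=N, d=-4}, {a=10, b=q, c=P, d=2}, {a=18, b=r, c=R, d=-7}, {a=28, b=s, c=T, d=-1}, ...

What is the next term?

A: 6, 2, 8, 10, 18, 28 → 46 (each term is the sum of the two before it).
B goes n, o, p, q, r, s → t (letters move forward 1 place in the alphabet).
C goes J, L, N, P, R, T → V (letters move forward 2 places in the alphabet).
D: alternating steps +6, −9, +6, −9, …, so -1, 5, -4, 2, -7, -1 → -10.
Combining the parts gives {a=46, b=t, c=V, d=-10}.

{a=46, b=t, c=V, d=-10}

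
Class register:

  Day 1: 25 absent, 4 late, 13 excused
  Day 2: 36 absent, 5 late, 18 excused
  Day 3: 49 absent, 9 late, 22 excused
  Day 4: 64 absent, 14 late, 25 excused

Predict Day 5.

Absent goes 25, 36, 49, 64 → 81 (perfect squares: 5², 6², 7², …).
Late: each term is the sum of the two before it, so 4, 5, 9, 14 → 23.
Excused: 13, 18, 22, 25 → 27 (differences are 5, 4, 3, … (decreasing by 1 each time)).
So the next line is 81 absent, 23 late, 27 excused.

81 absent, 23 late, 27 excused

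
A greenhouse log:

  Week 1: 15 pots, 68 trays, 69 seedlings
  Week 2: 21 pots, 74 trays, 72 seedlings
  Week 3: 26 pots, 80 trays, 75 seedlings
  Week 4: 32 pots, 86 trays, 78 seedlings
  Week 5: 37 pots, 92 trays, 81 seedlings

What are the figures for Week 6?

Pots: alternating steps +6, +5, +6, +5, …, so 15, 21, 26, 32, 37 → 43.
Trays — +6 each step: 68, 74, 80, 86, 92 → 98.
Seedlings: 69, 72, 75, 78, 81 → 84 (+3 each step).
So the next line is 43 pots, 98 trays, 84 seedlings.

43 pots, 98 trays, 84 seedlings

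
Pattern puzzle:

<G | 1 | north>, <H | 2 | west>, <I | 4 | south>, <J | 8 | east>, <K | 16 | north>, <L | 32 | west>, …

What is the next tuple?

<M | 64 | south>

Letter: G, H, I, J, K, L → M (letters move forward 1 place in the alphabet).
Second slot — ×2 each step: 1, 2, 4, 8, 16, 32 → 64.
For the direction, repeats north → west → south → east: north, west, south, east, north, west → south.
Combining the parts gives <M | 64 | south>.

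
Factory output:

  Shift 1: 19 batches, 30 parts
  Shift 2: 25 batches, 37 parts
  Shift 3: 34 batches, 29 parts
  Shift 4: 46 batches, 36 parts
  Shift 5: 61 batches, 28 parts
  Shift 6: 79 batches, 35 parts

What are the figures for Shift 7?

100 batches, 27 parts

Batches: differences are 6, 9, 12, … (increasing by 3 each time); 19, 25, 34, 46, 61, 79 → 100.
Parts: alternating steps +7, −8, +7, −8, …; 30, 37, 29, 36, 28, 35 → 27.
So the next row is 100 batches, 27 parts.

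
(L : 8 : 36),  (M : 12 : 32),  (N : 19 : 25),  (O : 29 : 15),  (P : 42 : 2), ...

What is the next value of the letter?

Letter — letters move forward 1 place in the alphabet: L, M, N, O, P → Q.
Second slot — differences are 4, 7, 10, … (increasing by 3 each time): 8, 12, 19, 29, 42 → 58.
For the third slot, together with the second slot always sums to 44: 36, 32, 25, 15, 2 → -14.

Q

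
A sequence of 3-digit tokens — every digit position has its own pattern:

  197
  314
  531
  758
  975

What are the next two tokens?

192 then 319

First digit: +2 each step, mod 10; 1, 3, 5, 7, 9 → 1 → 3.
Second digit: 9, 1, 3, 5, 7 → 9 → 1 (+2 each step, mod 10).
Third digit: 7, 4, 1, 8, 5 → 2 → 9 (−3 each step, mod 10).
Putting the parts together: 192 and then 319.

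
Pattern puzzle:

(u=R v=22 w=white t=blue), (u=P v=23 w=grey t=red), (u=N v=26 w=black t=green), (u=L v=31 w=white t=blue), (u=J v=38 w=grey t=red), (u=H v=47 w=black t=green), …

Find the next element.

U: R, P, N, L, J, H → F (letters move back 2 places in the alphabet).
V: differences are 1, 3, 5, … (increasing by 2 each time); 22, 23, 26, 31, 38, 47 → 58.
For the w, repeats white → grey → black: white, grey, black, white, grey, black → white.
For the t, repeats blue → red → green: blue, red, green, blue, red, green → blue.
Putting it together: (u=F v=58 w=white t=blue).

(u=F v=58 w=white t=blue)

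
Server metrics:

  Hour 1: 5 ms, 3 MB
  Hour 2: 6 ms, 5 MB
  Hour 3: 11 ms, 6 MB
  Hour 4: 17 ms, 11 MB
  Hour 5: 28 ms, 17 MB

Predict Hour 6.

Ms goes 5, 6, 11, 17, 28 → 45 (each term is the sum of the two before it).
MB: always the previous value of the ms; 3, 5, 6, 11, 17 → 28.
So the next record is 45 ms, 28 MB.

45 ms, 28 MB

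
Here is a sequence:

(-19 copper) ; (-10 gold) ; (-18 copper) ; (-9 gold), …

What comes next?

For the first value, alternating steps +9, −8, +9, −8, …: -19, -10, -18, -9 → -17.
Metal goes copper, gold, copper, gold → copper (alternates copper ↔ gold).
Putting it together: (-17 copper).

(-17 copper)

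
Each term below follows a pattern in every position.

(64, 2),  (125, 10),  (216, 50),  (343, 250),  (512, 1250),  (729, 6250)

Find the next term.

(1000, 31250)

First entry: perfect cubes: 4³, 5³, 6³, …; 64, 125, 216, 343, 512, 729 → 1000.
Second entry: ×5 each step; 2, 10, 50, 250, 1250, 6250 → 31250.
So the next term is (1000, 31250).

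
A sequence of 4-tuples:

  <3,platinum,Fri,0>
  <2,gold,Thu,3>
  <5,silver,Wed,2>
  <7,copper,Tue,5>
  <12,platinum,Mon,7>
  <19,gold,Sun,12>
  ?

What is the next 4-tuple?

<31,silver,Sat,19>

First part: each term is the sum of the two before it; 3, 2, 5, 7, 12, 19 → 31.
For the metal, repeats platinum → gold → silver → copper: platinum, gold, silver, copper, platinum, gold → silver.
For the day, runs backward through the weekdays Mon→Sun: Fri, Thu, Wed, Tue, Mon, Sun → Sat.
Fourth part: always the previous value of the first part; 0, 3, 2, 5, 7, 12 → 19.
Combining the parts gives <31,silver,Sat,19>.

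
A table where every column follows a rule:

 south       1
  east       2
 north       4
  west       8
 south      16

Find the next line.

east  32

Direction — repeats south → east → north → west: south, east, north, west, south → east.
Second component: ×2 each step, so 1, 2, 4, 8, 16 → 32.
Combining the parts gives east  32.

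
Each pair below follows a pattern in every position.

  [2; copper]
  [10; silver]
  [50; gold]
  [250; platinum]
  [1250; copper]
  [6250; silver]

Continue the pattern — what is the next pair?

[31250; gold]

First coordinate — ×5 each step: 2, 10, 50, 250, 1250, 6250 → 31250.
For the metal, repeats copper → silver → gold → platinum: copper, silver, gold, platinum, copper, silver → gold.
Putting it together: [31250; gold].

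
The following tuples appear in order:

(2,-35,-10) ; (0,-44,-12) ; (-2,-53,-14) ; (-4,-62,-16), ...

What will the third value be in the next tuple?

First value — −2 each step: 2, 0, -2, -4 → -6.
Third value — always 12 less than the first value: -10, -12, -14, -16 → -18.

-18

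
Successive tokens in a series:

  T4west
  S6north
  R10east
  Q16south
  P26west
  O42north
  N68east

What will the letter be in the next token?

Letter — letters move back 1 place in the alphabet: T, S, R, Q, P, O, N → M.

M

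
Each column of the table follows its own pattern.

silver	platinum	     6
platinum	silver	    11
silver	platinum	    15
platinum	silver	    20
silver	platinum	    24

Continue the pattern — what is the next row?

platinum  silver  29

First metal: silver, platinum, silver, platinum, silver → platinum (alternates silver ↔ platinum).
Second metal: alternates platinum ↔ silver; platinum, silver, platinum, silver, platinum → silver.
Third component goes 6, 11, 15, 20, 24 → 29 (alternating steps +5, +4, +5, +4, …).
Combining the parts gives platinum  silver  29.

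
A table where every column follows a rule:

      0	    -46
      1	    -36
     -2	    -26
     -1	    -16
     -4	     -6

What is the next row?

-3  4

First component goes 0, 1, -2, -1, -4 → -3 (alternating steps +1, −3, +1, −3, …).
Second component — +10 each step: -46, -36, -26, -16, -6 → 4.
Putting it together: -3  4.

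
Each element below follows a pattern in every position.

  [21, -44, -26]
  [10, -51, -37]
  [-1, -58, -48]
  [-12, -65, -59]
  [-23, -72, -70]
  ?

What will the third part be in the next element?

-81

Third part — −11 each step: -26, -37, -48, -59, -70 → -81.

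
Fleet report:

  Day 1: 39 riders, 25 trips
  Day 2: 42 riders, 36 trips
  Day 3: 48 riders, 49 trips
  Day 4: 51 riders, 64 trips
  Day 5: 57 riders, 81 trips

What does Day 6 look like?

60 riders, 100 trips

Riders: alternating steps +3, +6, +3, +6, …, so 39, 42, 48, 51, 57 → 60.
Trips: 25, 36, 49, 64, 81 → 100 (perfect squares: 5², 6², 7², …).
So the next row is 60 riders, 100 trips.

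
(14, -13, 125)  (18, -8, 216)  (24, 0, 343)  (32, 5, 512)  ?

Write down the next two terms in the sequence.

First value: differences are 4, 6, 8, … (increasing by 2 each time), so 14, 18, 24, 32 → 42 → 54.
Second value: -13, -8, 0, 5 → 13 → 18 (alternating steps +5, +8, +5, +8, …).
Third value goes 125, 216, 343, 512 → 729 → 1000 (perfect cubes: 5³, 6³, 7³, …).
So the next two terms are (42, 13, 729) and (54, 18, 1000).

(42, 13, 729), (54, 18, 1000)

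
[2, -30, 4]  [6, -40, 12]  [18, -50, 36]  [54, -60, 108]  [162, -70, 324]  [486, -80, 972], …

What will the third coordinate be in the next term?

2916

Third coordinate: 4, 12, 36, 108, 324, 972 → 2916 (×3 each step).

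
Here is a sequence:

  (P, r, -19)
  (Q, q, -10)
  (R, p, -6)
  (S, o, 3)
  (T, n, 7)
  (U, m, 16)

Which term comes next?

First letter: P, Q, R, S, T, U → V (letters move forward 1 place in the alphabet).
For the second letter, letters move back 1 place in the alphabet: r, q, p, o, n, m → l.
Third slot goes -19, -10, -6, 3, 7, 16 → 20 (alternating steps +9, +4, +9, +4, …).
Putting it together: (V, l, 20).

(V, l, 20)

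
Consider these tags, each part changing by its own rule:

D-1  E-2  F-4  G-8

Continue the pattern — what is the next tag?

Letter: D, E, F, G → H (letters move forward 1 place in the alphabet).
Second component goes 1, 2, 4, 8 → 16 (×2 each step).
So the next tag is H-16.

H-16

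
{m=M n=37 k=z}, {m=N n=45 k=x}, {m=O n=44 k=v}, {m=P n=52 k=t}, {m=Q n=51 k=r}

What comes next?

For the m, letters move forward 1 place in the alphabet: M, N, O, P, Q → R.
N — alternating steps +8, −1, +8, −1, …: 37, 45, 44, 52, 51 → 59.
K: letters move back 2 places in the alphabet; z, x, v, t, r → p.
So the next term is {m=R n=59 k=p}.

{m=R n=59 k=p}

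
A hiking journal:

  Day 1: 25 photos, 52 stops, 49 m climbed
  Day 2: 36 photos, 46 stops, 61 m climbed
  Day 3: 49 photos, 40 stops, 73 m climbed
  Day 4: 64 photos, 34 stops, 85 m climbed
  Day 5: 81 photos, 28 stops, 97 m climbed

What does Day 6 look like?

Photos goes 25, 36, 49, 64, 81 → 100 (perfect squares: 5², 6², 7², …).
Stops: −6 each step, so 52, 46, 40, 34, 28 → 22.
For the m climbed, +12 each step: 49, 61, 73, 85, 97 → 109.
So the next record is 100 photos, 22 stops, 109 m climbed.

100 photos, 22 stops, 109 m climbed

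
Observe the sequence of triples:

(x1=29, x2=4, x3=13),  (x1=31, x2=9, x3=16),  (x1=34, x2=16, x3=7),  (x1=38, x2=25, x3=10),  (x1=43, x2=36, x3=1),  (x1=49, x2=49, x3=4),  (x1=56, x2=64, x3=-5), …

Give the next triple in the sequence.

X1 goes 29, 31, 34, 38, 43, 49, 56 → 64 (differences are 2, 3, 4, … (increasing by 1 each time)).
X2: perfect squares: 2², 3², 4², …; 4, 9, 16, 25, 36, 49, 64 → 81.
X3 — alternating steps +3, −9, +3, −9, …: 13, 16, 7, 10, 1, 4, -5 → -2.
Putting it together: (x1=64, x2=81, x3=-2).

(x1=64, x2=81, x3=-2)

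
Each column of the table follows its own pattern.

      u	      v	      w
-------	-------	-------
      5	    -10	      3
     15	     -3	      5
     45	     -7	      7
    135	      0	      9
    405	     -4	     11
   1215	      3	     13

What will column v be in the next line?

For the column u, ×3 each step: 5, 15, 45, 135, 405, 1215 → 3645.
Column v: -10, -3, -7, 0, -4, 3 → -1 (alternating steps +7, −4, +7, −4, …).
Column w: 3, 5, 7, 9, 11, 13 → 15 (+2 each step).

-1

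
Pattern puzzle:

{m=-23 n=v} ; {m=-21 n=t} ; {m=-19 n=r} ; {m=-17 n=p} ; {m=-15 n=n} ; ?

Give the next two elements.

M: +2 each step, so -23, -21, -19, -17, -15 → -13 → -11.
N: letters move back 2 places in the alphabet; v, t, r, p, n → l → j.
Putting the parts together: {m=-13 n=l} and then {m=-11 n=j}.

{m=-13 n=l}, {m=-11 n=j}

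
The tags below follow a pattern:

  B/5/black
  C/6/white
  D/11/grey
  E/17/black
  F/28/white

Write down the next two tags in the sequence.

Letter: letters move forward 1 place in the alphabet, so B, C, D, E, F → G → H.
Second component: each term is the sum of the two before it, so 5, 6, 11, 17, 28 → 45 → 73.
Shade: repeats black → white → grey, so black, white, grey, black, white → grey → black.
Putting the parts together: G/45/grey and then H/73/black.

G/45/grey then H/73/black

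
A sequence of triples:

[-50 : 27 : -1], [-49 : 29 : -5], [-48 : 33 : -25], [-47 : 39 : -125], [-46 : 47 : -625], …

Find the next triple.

[-45 : 57 : -3125]

First value: +1 each step; -50, -49, -48, -47, -46 → -45.
Second value: 27, 29, 33, 39, 47 → 57 (differences are 2, 4, 6, … (increasing by 2 each time)).
Third value: -1, -5, -25, -125, -625 → -3125 (×5 each step).
So the next triple is [-45 : 57 : -3125].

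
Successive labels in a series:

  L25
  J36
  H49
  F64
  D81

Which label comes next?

B100

Letter: L, J, H, F, D → B (letters move back 2 places in the alphabet).
Second component goes 25, 36, 49, 64, 81 → 100 (perfect squares: 5², 6², 7², …).
Combining the parts gives B100.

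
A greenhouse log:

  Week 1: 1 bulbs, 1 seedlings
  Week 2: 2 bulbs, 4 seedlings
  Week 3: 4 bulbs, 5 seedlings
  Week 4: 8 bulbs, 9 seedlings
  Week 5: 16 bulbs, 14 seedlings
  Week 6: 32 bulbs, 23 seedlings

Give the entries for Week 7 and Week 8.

64 bulbs, 37 seedlings; 128 bulbs, 60 seedlings

For the bulbs, ×2 each step: 1, 2, 4, 8, 16, 32 → 64 → 128.
Seedlings: each term is the sum of the two before it; 1, 4, 5, 9, 14, 23 → 37 → 60.
So the next two records are 64 bulbs, 37 seedlings and 128 bulbs, 60 seedlings.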